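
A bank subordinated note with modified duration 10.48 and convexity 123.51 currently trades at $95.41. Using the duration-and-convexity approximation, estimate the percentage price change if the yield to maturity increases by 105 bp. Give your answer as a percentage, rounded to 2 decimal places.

Duration effect: -D_mod·Δy = -10.48 × (+0.0105) = -0.110040
Convexity effect: ½·C·(Δy)² = 0.5 × 123.51 × (0.0105)² = +0.00680848875
ΔP/P ≈ -0.110040 + 0.00680848875 = -0.10323151125
= -10.323151125%.

-10.32%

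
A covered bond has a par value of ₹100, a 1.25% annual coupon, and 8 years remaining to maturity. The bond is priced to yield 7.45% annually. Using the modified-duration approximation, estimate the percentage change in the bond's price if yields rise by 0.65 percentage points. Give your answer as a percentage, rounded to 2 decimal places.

-4.57%

Periodic yield y = 0.0745. Modified duration first:
  t   CF        PV=CF/(1+0.0745)^t    t·PV
  1         1.25         1.1633         1.1633
  2         1.25         1.0827         2.1653
  3         1.25         1.0076         3.0228
  4         1.25         0.9377         3.7510
  5         1.25         0.8727         4.3636
  6         1.25         0.8122         4.8733
  7         1.25         0.7559         5.2913
  8       101.25        56.9828       455.8623
  Σ                     63.6150       480.4930
P = 63.6150; D_Mac = 7.55314 yrs; D_mod = 7.55314/(1+0.0745) = 7.02945 yrs.
ΔP/P ≈ -D_mod · Δy = -7.02945 × (+0.0065) = -0.045691 = -4.5691%.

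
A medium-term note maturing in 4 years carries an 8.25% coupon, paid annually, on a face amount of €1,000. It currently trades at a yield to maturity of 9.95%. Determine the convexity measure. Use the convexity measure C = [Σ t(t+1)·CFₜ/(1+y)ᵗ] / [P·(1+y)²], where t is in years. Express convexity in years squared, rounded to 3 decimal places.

14.093

With y = 0.0995:
  t   CF        PV=CF/(1+0.0995)^t    t·PV        t(t+1)·PV
  1        82.50        75.0341        75.0341         150.0682
  2        82.50        68.2438       136.4877         409.4631
  3        82.50        62.0681       186.2042         744.8169
  4     1,082.50       740.7079     2,962.8316      14,814.1578
  Σ                    946.0539     3,360.5576      16,118.5059
P = 946.0539.
Convexity = Σ t(t+1)·PV / [P·(1+y)²] = 16,118.5059 / (946.0539 × 1.208900) = 14.09349.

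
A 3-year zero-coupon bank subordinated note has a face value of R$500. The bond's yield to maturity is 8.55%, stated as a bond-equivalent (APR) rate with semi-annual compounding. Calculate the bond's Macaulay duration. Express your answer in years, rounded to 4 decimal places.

A zero-coupon bond has a single cash flow at maturity, so its Macaulay duration equals its maturity: 3 years.
(Equivalently: 6 semi-annual periods ÷ 2 = 3 years.)

3.0000 years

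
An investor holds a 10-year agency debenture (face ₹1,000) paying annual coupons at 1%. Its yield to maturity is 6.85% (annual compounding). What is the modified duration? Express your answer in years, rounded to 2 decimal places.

Periodic yield y = 0.0685. First find Macaulay duration:
  t   CF        PV=CF/(1+0.0685)^t    t·PV
  1        10.00         9.3589         9.3589
  2        10.00         8.7589        17.5179
  3        10.00         8.1974        24.5922
  4        10.00         7.6719        30.6875
  5        10.00         7.1800        35.9002
  6        10.00         6.7197        40.3185
  7        10.00         6.2890        44.0227
  8        10.00         5.8858        47.0862
  9        10.00         5.5084        49.5760
  10    1,010.00       520.6862     5,206.8625
  Σ                    586.2564     5,505.9226
P = 586.2564; Macaulay duration = 5,505.9226 / 586.2564 = 9.39166 years.
Modified duration = D_Mac / (1 + y) = 9.39166 / 1.0685 = 8.78958 years.

8.79 years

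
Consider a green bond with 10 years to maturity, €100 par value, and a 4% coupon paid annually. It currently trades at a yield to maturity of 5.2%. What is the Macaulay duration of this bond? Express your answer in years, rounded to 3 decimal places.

Periodic yield y = 0.052. Discount each cash flow and weight by its year:
  t   CF        PV=CF/(1+0.052)^t    t·PV
  1         4.00         3.8023         3.8023
  2         4.00         3.6143         7.2287
  3         4.00         3.4357        10.3070
  4         4.00         3.2659        13.0634
  5         4.00         3.1044        15.5221
  6         4.00         2.9510        17.7059
  7         4.00         2.8051        19.6358
  8         4.00         2.6665        21.3316
  9         4.00         2.5347        22.8119
  10      104.00        62.6435       626.4349
  Σ                     90.8233       757.8436
Price P = Σ PV = 90.8233.
Macaulay duration = Σ(t·PV) / P = 757.8436 / 90.8233 = 8.34416 years.

8.344 years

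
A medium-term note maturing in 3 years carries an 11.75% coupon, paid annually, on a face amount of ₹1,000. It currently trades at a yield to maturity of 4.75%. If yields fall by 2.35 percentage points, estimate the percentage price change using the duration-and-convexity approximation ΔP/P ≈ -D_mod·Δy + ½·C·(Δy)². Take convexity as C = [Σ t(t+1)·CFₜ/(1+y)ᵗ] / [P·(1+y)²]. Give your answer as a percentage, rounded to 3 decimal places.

+6.371%

With y = 0.0475:
  t   CF        PV=CF/(1+0.0475)^t    t·PV        t(t+1)·PV
  1       117.50       112.1718       112.1718         224.3437
  2       117.50       107.0853       214.1706         642.5117
  3     1,117.50       972.2668     2,916.8003      11,667.2011
  Σ                  1,191.5239     3,243.1427      12,534.0565
P = 1,191.5239; D_Mac = 2.72184 yrs; D_mod = 2.59842 yrs; C = 9.58696.
Duration effect: -2.59842 × (-0.0235) = +0.061063
Convexity effect: 0.5 × 9.58696 × (-0.0235)² = +0.0026472
ΔP/P ≈ +0.061063 + 0.0026472 = +0.063710 = +6.3710%.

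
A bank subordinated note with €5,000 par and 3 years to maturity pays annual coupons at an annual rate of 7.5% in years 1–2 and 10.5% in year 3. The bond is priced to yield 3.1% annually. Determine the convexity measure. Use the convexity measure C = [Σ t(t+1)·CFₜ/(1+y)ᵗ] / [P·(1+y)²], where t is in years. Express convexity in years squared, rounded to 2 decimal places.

With y = 0.031:
  t   CF        PV=CF/(1+0.031)^t    t·PV        t(t+1)·PV
  1       375.00       363.7245       363.7245         727.4491
  2       375.00       352.7881       705.5762       2,116.7286
  3     5,525.00     5,041.4595    15,124.3786      60,497.5145
  Σ                  5,757.9722    16,193.6794      63,341.6923
P = 5,757.9722.
Convexity = Σ t(t+1)·PV / [P·(1+y)²] = 63,341.6923 / (5,757.9722 × 1.062961) = 10.34910.

10.35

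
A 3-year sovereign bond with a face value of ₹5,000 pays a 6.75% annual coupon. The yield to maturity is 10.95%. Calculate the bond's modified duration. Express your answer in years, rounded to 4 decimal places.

Periodic yield y = 0.1095. First find Macaulay duration:
  t   CF        PV=CF/(1+0.1095)^t    t·PV
  1       337.50       304.1911       304.1911
  2       337.50       274.1695       548.3390
  3     5,337.50     3,908.0127    11,724.0382
  Σ                  4,486.3733    12,576.5683
P = 4,486.3733; Macaulay duration = 12,576.5683 / 4,486.3733 = 2.80328 years.
Modified duration = D_Mac / (1 + y) = 2.80328 / 1.1095 = 2.52662 years.

2.5266 years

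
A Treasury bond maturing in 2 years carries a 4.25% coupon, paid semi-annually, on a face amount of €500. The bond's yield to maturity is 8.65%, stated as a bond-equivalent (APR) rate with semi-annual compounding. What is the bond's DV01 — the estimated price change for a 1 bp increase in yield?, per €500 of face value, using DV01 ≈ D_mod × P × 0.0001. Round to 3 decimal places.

Periodic yield y = 0.04325.
  t   CF        PV=CF/(1+0.04325)^t    t·PV
  1       10.625        10.1845        10.1845
  2       10.625         9.7623        19.5246
  3       10.625         9.3576        28.0728
  4      510.625       431.0707     1,724.2828
  Σ                    460.3751     1,782.0647
P = 460.3751; D_Mac = 3.87090 half-year periods = 1.93545 yrs; D_mod = 1.85521 yrs.
DV01 ≈ 1.85521 × 460.3751 × 0.0001 = 0.085409.

€0.085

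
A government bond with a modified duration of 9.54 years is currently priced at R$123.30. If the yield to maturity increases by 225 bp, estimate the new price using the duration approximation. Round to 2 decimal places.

R$96.83

Duration approximation: ΔP/P ≈ -D_mod · Δy = -9.54 × (+0.0225) = -0.214650.
New price ≈ 123.30 × (1 - 0.214650) = 96.833655.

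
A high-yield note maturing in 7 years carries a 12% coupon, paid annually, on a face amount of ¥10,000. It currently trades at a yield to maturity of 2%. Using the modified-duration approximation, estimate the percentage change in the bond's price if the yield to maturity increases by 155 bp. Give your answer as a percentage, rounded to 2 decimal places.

-8.43%

Periodic yield y = 0.02. Modified duration first:
  t   CF        PV=CF/(1+0.02)^t    t·PV
  1     1,200.00     1,176.4706     1,176.4706
  2     1,200.00     1,153.4025     2,306.8051
  3     1,200.00     1,130.7868     3,392.3604
  4     1,200.00     1,108.6145     4,434.4580
  5     1,200.00     1,086.8770     5,434.3849
  6     1,200.00     1,065.5657     6,393.3940
  7    11,200.00     9,750.2740    68,251.9180
  Σ                 16,471.9911    91,389.7909
P = 16,471.9911; D_Mac = 5.54819 yrs; D_mod = 5.54819/(1+0.02) = 5.43941 yrs.
ΔP/P ≈ -D_mod · Δy = -5.43941 × (+0.0155) = -0.084311 = -8.4311%.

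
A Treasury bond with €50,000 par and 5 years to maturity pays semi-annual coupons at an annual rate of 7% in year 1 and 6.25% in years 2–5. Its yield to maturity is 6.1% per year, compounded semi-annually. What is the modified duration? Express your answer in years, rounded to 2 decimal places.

4.22 years

Periodic yield y = 0.0305. First find Macaulay duration:
  t   CF        PV=CF/(1+0.0305)^t    t·PV
  1     1,750.00     1,698.2048     1,698.2048
  2     1,750.00     1,647.9425     3,295.8850
  3     1,562.50     1,427.8285     4,283.4854
  4     1,562.50     1,385.5686     5,542.2745
  5     1,562.50     1,344.5596     6,722.7978
  6     1,562.50     1,304.7643     7,828.5855
  7     1,562.50     1,266.1468     8,863.0274
  8     1,562.50     1,228.6723     9,829.3782
  9     1,562.50     1,192.3069    10,730.7622
  10   51,562.50    38,181.5896   381,815.8955
  Σ                 50,677.5837   440,610.2964
P = 50,677.5837; Macaulay duration = 440,610.2964 / 50,677.5837 = 8.69438 half-year periods = 4.34719 years.
Modified duration = D_Mac / (1 + y) = 4.34719 / 1.0305 = 4.21853 years.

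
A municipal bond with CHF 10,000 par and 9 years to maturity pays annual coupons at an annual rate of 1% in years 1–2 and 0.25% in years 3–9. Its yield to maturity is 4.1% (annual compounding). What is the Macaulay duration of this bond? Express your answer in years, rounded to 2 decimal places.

8.75 years

Periodic yield y = 0.041. Discount each cash flow and weight by its year:
  t   CF        PV=CF/(1+0.041)^t    t·PV
  1       100.00        96.0615        96.0615
  2       100.00        92.2781       184.5562
  3        25.00        22.1609        66.4828
  4        25.00        21.2881        85.1524
  5        25.00        20.4497       102.2484
  6        25.00        19.6443       117.8655
  7        25.00        18.8706       132.0940
  8        25.00        18.1273       145.0188
  9    10,025.00     6,982.7713    62,844.9413
  Σ                  7,291.6517    63,774.4208
Price P = Σ PV = 7,291.6517.
Macaulay duration = Σ(t·PV) / P = 63,774.4208 / 7,291.6517 = 8.74622 years.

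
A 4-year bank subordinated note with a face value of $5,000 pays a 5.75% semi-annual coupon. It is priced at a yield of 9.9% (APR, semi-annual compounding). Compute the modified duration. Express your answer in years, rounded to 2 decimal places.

3.43 years

Periodic yield y = 0.0495. First find Macaulay duration:
  t   CF        PV=CF/(1+0.0495)^t    t·PV
  1       143.75       136.9700       136.9700
  2       143.75       130.5098       261.0195
  3       143.75       124.3542       373.0627
  4       143.75       118.4890       473.9561
  5       143.75       112.9004       564.5022
  6       143.75       107.5755       645.4527
  7       143.75       102.5016       717.5114
  8     5,143.75     3,494.7838    27,958.2701
  Σ                  4,328.0843    31,130.7446
P = 4,328.0843; Macaulay duration = 31,130.7446 / 4,328.0843 = 7.19273 half-year periods = 3.59637 years.
Modified duration = D_Mac / (1 + y) = 3.59637 / 1.0495 = 3.42674 years.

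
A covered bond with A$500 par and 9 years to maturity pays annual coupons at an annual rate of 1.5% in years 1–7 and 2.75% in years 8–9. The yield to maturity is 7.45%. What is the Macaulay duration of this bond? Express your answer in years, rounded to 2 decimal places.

8.31 years

Periodic yield y = 0.0745. Discount each cash flow and weight by its year:
  t   CF        PV=CF/(1+0.0745)^t    t·PV
  1         7.50         6.9800         6.9800
  2         7.50         6.4960        12.9921
  3         7.50         6.0456        18.1369
  4         7.50         5.6265        22.5059
  5         7.50         5.2364        26.1818
  6         7.50         4.8733        29.2398
  7         7.50         4.5354        31.7479
  8        13.75         7.7384        61.9072
  9       513.75       269.0878     2,421.7905
  Σ                    316.6194     2,631.4819
Price P = Σ PV = 316.6194.
Macaulay duration = Σ(t·PV) / P = 2,631.4819 / 316.6194 = 8.31118 years.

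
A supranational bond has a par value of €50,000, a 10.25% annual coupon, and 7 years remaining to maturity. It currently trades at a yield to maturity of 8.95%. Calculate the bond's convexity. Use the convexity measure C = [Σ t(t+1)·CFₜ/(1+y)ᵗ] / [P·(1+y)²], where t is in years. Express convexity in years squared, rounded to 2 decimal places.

With y = 0.0895:
  t   CF        PV=CF/(1+0.0895)^t    t·PV        t(t+1)·PV
  1     5,125.00     4,703.9927     4,703.9927       9,407.9853
  2     5,125.00     4,317.5701     8,635.1403      25,905.4208
  3     5,125.00     3,962.8914    11,888.6741      47,554.6963
  4     5,125.00     3,637.3487    14,549.3946      72,746.9730
  5     5,125.00     3,338.5486    16,692.7428     100,156.4566
  6     5,125.00     3,064.2942    18,385.7653     128,700.3573
  7    55,125.00    30,252.2695   211,765.8864   1,694,127.0911
  Σ                 53,276.9151   286,621.5961   2,078,598.9804
P = 53,276.9151.
Convexity = Σ t(t+1)·PV / [P·(1+y)²] = 2,078,598.9804 / (53,276.9151 × 1.187010) = 32.86829.

32.87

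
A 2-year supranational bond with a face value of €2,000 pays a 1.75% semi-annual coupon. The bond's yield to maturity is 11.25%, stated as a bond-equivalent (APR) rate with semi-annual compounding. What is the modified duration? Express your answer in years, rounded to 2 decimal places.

1.87 years

Periodic yield y = 0.05625. First find Macaulay duration:
  t   CF        PV=CF/(1+0.05625)^t    t·PV
  1        17.50        16.5680        16.5680
  2        17.50        15.6857        31.3715
  3        17.50        14.8504        44.5512
  4     2,017.50     1,620.8643     6,483.4572
  Σ                  1,667.9685     6,575.9479
P = 1,667.9685; Macaulay duration = 6,575.9479 / 1,667.9685 = 3.94249 half-year periods = 1.97124 years.
Modified duration = D_Mac / (1 + y) = 1.97124 / 1.05625 = 1.86627 years.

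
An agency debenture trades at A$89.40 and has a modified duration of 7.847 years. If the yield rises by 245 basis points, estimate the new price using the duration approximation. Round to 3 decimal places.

Duration approximation: ΔP/P ≈ -D_mod · Δy = -7.847 × (+0.0245) = -0.1922515.
New price ≈ 89.40 × (1 - 0.1922515) = 72.2127159.

A$72.213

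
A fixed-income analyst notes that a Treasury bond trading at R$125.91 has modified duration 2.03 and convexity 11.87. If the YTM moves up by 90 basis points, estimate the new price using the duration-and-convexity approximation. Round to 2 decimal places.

Duration effect: -D_mod·Δy = -2.03 × (+0.009) = -0.018270
Convexity effect: ½·C·(Δy)² = 0.5 × 11.87 × (0.009)² = +0.000480735
ΔP/P ≈ -0.018270 + 0.000480735 = -0.017789265
New price ≈ 125.91 × (1 - 0.017789265) = 123.67015364385.

R$123.67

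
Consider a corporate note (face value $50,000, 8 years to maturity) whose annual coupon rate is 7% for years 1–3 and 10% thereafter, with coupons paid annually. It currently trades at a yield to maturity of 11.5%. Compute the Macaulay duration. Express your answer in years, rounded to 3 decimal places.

6.105 years

Periodic yield y = 0.115. Discount each cash flow and weight by its year:
  t   CF        PV=CF/(1+0.115)^t    t·PV
  1     3,500.00     3,139.0135     3,139.0135
  2     3,500.00     2,815.2587     5,630.5174
  3     3,500.00     2,524.8957     7,574.6871
  4     5,000.00     3,234.9721    12,939.8883
  5     5,000.00     2,901.3202    14,506.6012
  6     5,000.00     2,602.0809    15,612.4856
  7     5,000.00     2,333.7049    16,335.9341
  8    55,000.00    23,023.0974   184,184.7790
  Σ                 42,574.3433   259,923.9061
Price P = Σ PV = 42,574.3433.
Macaulay duration = Σ(t·PV) / P = 259,923.9061 / 42,574.3433 = 6.10518 years.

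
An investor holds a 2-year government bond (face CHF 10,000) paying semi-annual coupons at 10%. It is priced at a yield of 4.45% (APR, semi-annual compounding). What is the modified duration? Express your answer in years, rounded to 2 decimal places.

1.83 years

Periodic yield y = 0.02225. First find Macaulay duration:
  t   CF        PV=CF/(1+0.02225)^t    t·PV
  1       500.00       489.1171       489.1171
  2       500.00       478.4712       956.9423
  3       500.00       468.0569     1,404.1707
  4    10,500.00     9,615.2553    38,461.0214
  Σ                 11,050.9005    41,311.2515
P = 11,050.9005; Macaulay duration = 41,311.2515 / 11,050.9005 = 3.73827 half-year periods = 1.86914 years.
Modified duration = D_Mac / (1 + y) = 1.86914 / 1.02225 = 1.82845 years.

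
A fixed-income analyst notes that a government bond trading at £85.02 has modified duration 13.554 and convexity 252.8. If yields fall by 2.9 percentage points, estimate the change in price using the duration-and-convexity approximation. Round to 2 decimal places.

+£42.46

Duration effect: -D_mod·Δy = -13.554 × (-0.029) = +0.393066
Convexity effect: ½·C·(Δy)² = 0.5 × 252.8 × (-0.029)² = +0.1063024
ΔP/P ≈ +0.393066 + 0.1063024 = +0.4993684
ΔP ≈ 85.02 × (+0.4993684) = +42.456301368.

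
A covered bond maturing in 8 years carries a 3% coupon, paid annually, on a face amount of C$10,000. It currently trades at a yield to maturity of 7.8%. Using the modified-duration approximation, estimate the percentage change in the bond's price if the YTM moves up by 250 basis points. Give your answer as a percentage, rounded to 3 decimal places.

Periodic yield y = 0.078. Modified duration first:
  t   CF        PV=CF/(1+0.078)^t    t·PV
  1       300.00       278.2931       278.2931
  2       300.00       258.1569       516.3138
  3       300.00       239.4776       718.4329
  4       300.00       222.1499       888.5998
  5       300.00       206.0760     1,030.3801
  6       300.00       191.1651     1,146.9908
  7       300.00       177.3332     1,241.3321
  8    10,300.00     5,647.9018    45,183.2145
  Σ                  7,220.5537    51,003.5571
P = 7,220.5537; D_Mac = 7.06366 yrs; D_mod = 7.06366/(1+0.078) = 6.55256 yrs.
ΔP/P ≈ -D_mod · Δy = -6.55256 × (+0.025) = -0.163814 = -16.3814%.

-16.381%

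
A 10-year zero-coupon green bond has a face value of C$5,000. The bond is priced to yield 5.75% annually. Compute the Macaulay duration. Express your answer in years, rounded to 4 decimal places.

A zero-coupon bond has a single cash flow at maturity, so its Macaulay duration equals its maturity: 10 years.

10.0000 years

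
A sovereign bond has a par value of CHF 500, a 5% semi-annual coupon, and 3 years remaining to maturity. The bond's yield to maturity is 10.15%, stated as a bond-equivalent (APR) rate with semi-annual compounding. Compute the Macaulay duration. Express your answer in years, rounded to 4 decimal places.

2.8075 years

Periodic yield y = 0.05075. Discount each cash flow and weight by its period:
  t   CF        PV=CF/(1+0.05075)^t    t·PV
  1        12.50        11.8963        11.8963
  2        12.50        11.3217        22.6434
  3        12.50        10.7749        32.3246
  4        12.50        10.2545        41.0178
  5        12.50         9.7592        48.7959
  6       512.50       380.8005     2,284.8028
  Σ                    434.8069     2,441.4807
Price P = Σ PV = 434.8069.
Macaulay duration = Σ(t·PV) / P = 2,441.4807 / 434.8069 = 5.61509 half-year periods.
In years: 5.61509 / 2 = 2.80755 years.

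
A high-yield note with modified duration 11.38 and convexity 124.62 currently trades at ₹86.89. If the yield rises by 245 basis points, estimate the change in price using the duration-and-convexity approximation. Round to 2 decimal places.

Duration effect: -D_mod·Δy = -11.38 × (+0.0245) = -0.278810
Convexity effect: ½·C·(Δy)² = 0.5 × 124.62 × (0.0245)² = +0.0374015775
ΔP/P ≈ -0.278810 + 0.0374015775 = -0.2414084225
ΔP ≈ 86.89 × (-0.2414084225) = -20.975977831025.

-₹20.98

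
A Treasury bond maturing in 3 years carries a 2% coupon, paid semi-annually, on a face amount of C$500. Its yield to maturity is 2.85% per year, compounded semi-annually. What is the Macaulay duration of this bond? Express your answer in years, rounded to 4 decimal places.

2.9256 years

Periodic yield y = 0.01425. Discount each cash flow and weight by its period:
  t   CF        PV=CF/(1+0.01425)^t    t·PV
  1         5.00         4.9298         4.9298
  2         5.00         4.8605         9.7210
  3         5.00         4.7922        14.3766
  4         5.00         4.7249        18.8995
  5         5.00         4.6585        23.2924
  6       505.00       463.8967     2,783.3802
  Σ                    487.8625     2,854.5994
Price P = Σ PV = 487.8625.
Macaulay duration = Σ(t·PV) / P = 2,854.5994 / 487.8625 = 5.85124 half-year periods.
In years: 5.85124 / 2 = 2.92562 years.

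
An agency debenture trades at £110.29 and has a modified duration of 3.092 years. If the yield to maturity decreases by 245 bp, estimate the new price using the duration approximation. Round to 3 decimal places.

£118.645

Duration approximation: ΔP/P ≈ -D_mod · Δy = -3.092 × (-0.0245) = +0.075754.
New price ≈ 110.29 × (1 + 0.075754) = 118.64490866.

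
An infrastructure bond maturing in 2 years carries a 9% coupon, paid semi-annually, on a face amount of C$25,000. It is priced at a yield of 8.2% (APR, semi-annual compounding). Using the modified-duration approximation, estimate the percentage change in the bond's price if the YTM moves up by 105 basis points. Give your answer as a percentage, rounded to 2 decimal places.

-1.89%

Periodic yield y = 0.041. Modified duration first:
  t   CF        PV=CF/(1+0.041)^t    t·PV
  1     1,125.00     1,080.6916     1,080.6916
  2     1,125.00     1,038.1284     2,076.2568
  3     1,125.00       997.2415     2,991.7244
  4    26,125.00    22,246.0742    88,984.2967
  Σ                 25,362.1357    95,132.9696
P = 25,362.1357; D_Mac = 3.75098 half-year periods = 1.87549 yrs; D_mod = 1.87549/(1+0.041) = 1.80163 yrs.
ΔP/P ≈ -D_mod · Δy = -1.80163 × (+0.0105) = -0.018917 = -1.8917%.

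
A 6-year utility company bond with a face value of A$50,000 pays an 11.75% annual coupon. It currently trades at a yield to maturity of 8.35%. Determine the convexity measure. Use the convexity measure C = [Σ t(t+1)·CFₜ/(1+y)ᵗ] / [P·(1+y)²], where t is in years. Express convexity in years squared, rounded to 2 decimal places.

25.80

With y = 0.0835:
  t   CF        PV=CF/(1+0.0835)^t    t·PV        t(t+1)·PV
  1     5,875.00     5,422.2427     5,422.2427      10,844.4855
  2     5,875.00     5,004.3772    10,008.7545      30,026.2634
  3     5,875.00     4,618.7146    13,856.1437      55,424.5748
  4     5,875.00     4,262.7730    17,051.0921      85,255.4604
  5     5,875.00     3,934.2621    19,671.3107     118,027.8639
  6    55,875.00    34,533.7740   207,202.6438   1,450,418.5069
  Σ                 57,776.1437   273,212.1875   1,749,997.1549
P = 57,776.1437.
Convexity = Σ t(t+1)·PV / [P·(1+y)²] = 1,749,997.1549 / (57,776.1437 × 1.173972) = 25.80067.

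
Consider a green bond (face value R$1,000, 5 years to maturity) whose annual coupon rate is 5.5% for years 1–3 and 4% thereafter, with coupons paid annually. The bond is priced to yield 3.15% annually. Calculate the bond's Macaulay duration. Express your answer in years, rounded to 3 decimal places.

Periodic yield y = 0.0315. Discount each cash flow and weight by its year:
  t   CF        PV=CF/(1+0.0315)^t    t·PV
  1        55.00        53.3204        53.3204
  2        55.00        51.6921       103.3842
  3        55.00        50.1135       150.3406
  4        40.00        35.3332       141.3328
  5     1,040.00       890.6092     4,453.0460
  Σ                  1,081.0685     4,901.4240
Price P = Σ PV = 1,081.0685.
Macaulay duration = Σ(t·PV) / P = 4,901.4240 / 1,081.0685 = 4.53387 years.

4.534 years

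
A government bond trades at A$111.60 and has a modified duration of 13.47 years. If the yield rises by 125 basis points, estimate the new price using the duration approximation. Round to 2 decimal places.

Duration approximation: ΔP/P ≈ -D_mod · Δy = -13.47 × (+0.0125) = -0.168375.
New price ≈ 111.60 × (1 - 0.168375) = 92.80935.

A$92.81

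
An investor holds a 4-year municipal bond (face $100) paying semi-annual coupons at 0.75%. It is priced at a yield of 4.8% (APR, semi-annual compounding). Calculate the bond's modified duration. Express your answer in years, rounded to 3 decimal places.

3.850 years

Periodic yield y = 0.024. First find Macaulay duration:
  t   CF        PV=CF/(1+0.024)^t    t·PV
  1        0.375         0.3662         0.3662
  2        0.375         0.3576         0.7153
  3        0.375         0.3492         1.0477
  4        0.375         0.3411         1.3642
  5        0.375         0.3331         1.6653
  6        0.375         0.3253         1.9516
  7        0.375         0.3176         2.2235
  8      100.375        83.0283       664.2260
  Σ                     85.4184       673.5598
P = 85.4184; Macaulay duration = 673.5598 / 85.4184 = 7.88542 half-year periods = 3.94271 years.
Modified duration = D_Mac / (1 + y) = 3.94271 / 1.024 = 3.85030 years.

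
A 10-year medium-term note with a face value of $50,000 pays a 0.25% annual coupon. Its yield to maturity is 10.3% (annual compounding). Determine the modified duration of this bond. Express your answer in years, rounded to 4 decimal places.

8.8796 years

Periodic yield y = 0.103. First find Macaulay duration:
  t   CF        PV=CF/(1+0.103)^t    t·PV
  1       125.00       113.3273       113.3273
  2       125.00       102.7446       205.4892
  3       125.00        93.1501       279.4504
  4       125.00        84.4516       337.8065
  5       125.00        76.5654       382.8269
  6       125.00        69.4156       416.4935
  7       125.00        62.9334       440.5340
  8       125.00        57.0566       456.4528
  9       125.00        51.7286       465.5571
  10   50,125.00    18,806.1225   188,061.2252
  Σ                 19,517.4957   191,159.1628
P = 19,517.4957; Macaulay duration = 191,159.1628 / 19,517.4957 = 9.79425 years.
Modified duration = D_Mac / (1 + y) = 9.79425 / 1.103 = 8.87964 years.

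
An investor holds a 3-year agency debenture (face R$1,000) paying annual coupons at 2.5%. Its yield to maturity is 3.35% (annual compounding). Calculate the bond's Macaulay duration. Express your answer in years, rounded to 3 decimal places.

2.926 years

Periodic yield y = 0.0335. Discount each cash flow and weight by its year:
  t   CF        PV=CF/(1+0.0335)^t    t·PV
  1        25.00        24.1896        24.1896
  2        25.00        23.4056        46.8111
  3     1,025.00       928.5225     2,785.5674
  Σ                    976.1177     2,856.5682
Price P = Σ PV = 976.1177.
Macaulay duration = Σ(t·PV) / P = 2,856.5682 / 976.1177 = 2.92646 years.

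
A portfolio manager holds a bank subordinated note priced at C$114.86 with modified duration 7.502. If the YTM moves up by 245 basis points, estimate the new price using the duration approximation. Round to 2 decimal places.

C$93.75

Duration approximation: ΔP/P ≈ -D_mod · Δy = -7.502 × (+0.0245) = -0.183799.
New price ≈ 114.86 × (1 - 0.183799) = 93.74884686.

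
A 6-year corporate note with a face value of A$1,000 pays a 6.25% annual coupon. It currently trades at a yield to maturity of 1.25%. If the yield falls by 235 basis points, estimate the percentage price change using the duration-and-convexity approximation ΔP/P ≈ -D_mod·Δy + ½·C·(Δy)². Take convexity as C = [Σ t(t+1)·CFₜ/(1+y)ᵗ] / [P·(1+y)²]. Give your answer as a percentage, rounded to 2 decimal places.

With y = 0.0125:
  t   CF        PV=CF/(1+0.0125)^t    t·PV        t(t+1)·PV
  1        62.50        61.7284        61.7284         123.4568
  2        62.50        60.9663       121.9326         365.7979
  3        62.50        60.2136       180.6409         722.5637
  4        62.50        59.4703       237.8811       1,189.4053
  5        62.50        58.7361       293.6803       1,762.0820
  6     1,062.50       986.1858     5,917.1148      41,419.8038
  Σ                  1,287.3005     6,812.9782      45,583.1096
P = 1,287.3005; D_Mac = 5.29245 yrs; D_mod = 5.22711 yrs; C = 34.54092.
Duration effect: -5.22711 × (-0.0235) = +0.122837
Convexity effect: 0.5 × 34.54092 × (-0.0235)² = +0.0095376
ΔP/P ≈ +0.122837 + 0.0095376 = +0.132375 = +13.2375%.

+13.24%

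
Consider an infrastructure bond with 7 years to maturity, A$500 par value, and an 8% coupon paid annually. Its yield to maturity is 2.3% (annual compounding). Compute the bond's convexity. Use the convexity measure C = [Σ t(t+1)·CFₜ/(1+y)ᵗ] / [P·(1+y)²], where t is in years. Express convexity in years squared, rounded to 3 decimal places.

With y = 0.023:
  t   CF        PV=CF/(1+0.023)^t    t·PV        t(t+1)·PV
  1        40.00        39.1007        39.1007          78.2014
  2        40.00        38.2216        76.4432         229.3295
  3        40.00        37.3623       112.0868         448.3471
  4        40.00        36.5222       146.0890         730.4449
  5        40.00        35.7011       178.5056       1,071.0336
  6        40.00        34.8985       209.3907       1,465.7351
  7       540.00       460.5368     3,223.7575      25,790.0599
  Σ                    682.3431     3,985.3734      29,813.1514
P = 682.3431.
Convexity = Σ t(t+1)·PV / [P·(1+y)²] = 29,813.1514 / (682.3431 × 1.046529) = 41.74974.

41.750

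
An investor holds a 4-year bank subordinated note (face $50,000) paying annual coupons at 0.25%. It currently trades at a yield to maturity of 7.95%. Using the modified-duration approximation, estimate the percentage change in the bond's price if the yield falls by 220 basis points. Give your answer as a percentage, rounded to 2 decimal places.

Periodic yield y = 0.0795. Modified duration first:
  t   CF        PV=CF/(1+0.0795)^t    t·PV
  1       125.00       115.7943       115.7943
  2       125.00       107.2667       214.5333
  3       125.00        99.3670       298.1009
  4    50,125.00    36,911.6789   147,646.7155
  Σ                 37,234.1069   148,275.1441
P = 37,234.1069; D_Mac = 3.98224 yrs; D_mod = 3.98224/(1+0.0795) = 3.68897 yrs.
ΔP/P ≈ -D_mod · Δy = -3.68897 × (-0.022) = +0.081157 = +8.1157%.

+8.12%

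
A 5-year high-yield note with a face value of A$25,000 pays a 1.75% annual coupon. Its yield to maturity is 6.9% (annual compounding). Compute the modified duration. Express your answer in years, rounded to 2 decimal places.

4.50 years

Periodic yield y = 0.069. First find Macaulay duration:
  t   CF        PV=CF/(1+0.069)^t    t·PV
  1       437.50       409.2610       409.2610
  2       437.50       382.8447       765.6894
  3       437.50       358.1335     1,074.4005
  4       437.50       335.0173     1,340.0692
  5    25,437.50    18,221.5745    91,107.8724
  Σ                 19,706.8310    94,697.2925
P = 19,706.8310; Macaulay duration = 94,697.2925 / 19,706.8310 = 4.80530 years.
Modified duration = D_Mac / (1 + y) = 4.80530 / 1.069 = 4.49514 years.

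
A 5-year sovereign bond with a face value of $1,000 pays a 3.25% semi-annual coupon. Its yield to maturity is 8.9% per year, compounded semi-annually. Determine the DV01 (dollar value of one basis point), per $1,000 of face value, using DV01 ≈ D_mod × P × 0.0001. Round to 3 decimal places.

$0.341

Periodic yield y = 0.0445.
  t   CF        PV=CF/(1+0.0445)^t    t·PV
  1        16.25        15.5577        15.5577
  2        16.25        14.8949        29.7897
  3        16.25        14.2603        42.7808
  4        16.25        13.6527        54.6109
  5        16.25        13.0711        65.3554
  6        16.25        12.5142        75.0851
  7        16.25        11.9810        83.8672
  8        16.25        11.4706        91.7647
  9        16.25        10.9819        98.8371
  10    1,016.25       657.5308     6,575.3082
  Σ                    775.9152     7,132.9569
P = 775.9152; D_Mac = 9.19296 half-year periods = 4.59648 yrs; D_mod = 4.40065 yrs.
DV01 ≈ 4.40065 × 775.9152 × 0.0001 = 0.341453.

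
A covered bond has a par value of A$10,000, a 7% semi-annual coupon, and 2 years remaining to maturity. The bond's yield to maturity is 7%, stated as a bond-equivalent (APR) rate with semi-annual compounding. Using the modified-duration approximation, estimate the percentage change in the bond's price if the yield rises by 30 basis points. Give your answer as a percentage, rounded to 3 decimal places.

Periodic yield y = 0.035. Modified duration first:
  t   CF        PV=CF/(1+0.035)^t    t·PV
  1       350.00       338.1643       338.1643
  2       350.00       326.7287       653.4575
  3       350.00       315.6799       947.0398
  4    10,350.00     9,019.4271    36,077.7082
  Σ                 10,000.0000    38,016.3698
P = 10,000.0000; D_Mac = 3.80164 half-year periods = 1.90082 yrs; D_mod = 1.90082/(1+0.035) = 1.83654 yrs.
ΔP/P ≈ -D_mod · Δy = -1.83654 × (+0.003) = -0.005510 = -0.5510%.

-0.551%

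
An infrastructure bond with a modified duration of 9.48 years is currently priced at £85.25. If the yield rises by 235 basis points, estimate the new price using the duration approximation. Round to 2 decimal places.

Duration approximation: ΔP/P ≈ -D_mod · Δy = -9.48 × (+0.0235) = -0.222780.
New price ≈ 85.25 × (1 - 0.222780) = 66.258005.

£66.26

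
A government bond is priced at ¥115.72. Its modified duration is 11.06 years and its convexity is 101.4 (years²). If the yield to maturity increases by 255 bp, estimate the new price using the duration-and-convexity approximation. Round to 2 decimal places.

Duration effect: -D_mod·Δy = -11.06 × (+0.0255) = -0.282030
Convexity effect: ½·C·(Δy)² = 0.5 × 101.4 × (0.0255)² = +0.032967675
ΔP/P ≈ -0.282030 + 0.032967675 = -0.249062325
New price ≈ 115.72 × (1 - 0.249062325) = 86.898507751.

¥86.90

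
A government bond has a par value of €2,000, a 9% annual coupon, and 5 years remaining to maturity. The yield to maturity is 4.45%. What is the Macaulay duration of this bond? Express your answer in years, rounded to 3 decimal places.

Periodic yield y = 0.0445. Discount each cash flow and weight by its year:
  t   CF        PV=CF/(1+0.0445)^t    t·PV
  1       180.00       172.3313       172.3313
  2       180.00       164.9892       329.9785
  3       180.00       157.9600       473.8801
  4       180.00       151.2303       604.9211
  5     2,180.00     1,753.5343     8,767.6716
  Σ                  2,400.0451    10,348.7825
Price P = Σ PV = 2,400.0451.
Macaulay duration = Σ(t·PV) / P = 10,348.7825 / 2,400.0451 = 4.31191 years.

4.312 years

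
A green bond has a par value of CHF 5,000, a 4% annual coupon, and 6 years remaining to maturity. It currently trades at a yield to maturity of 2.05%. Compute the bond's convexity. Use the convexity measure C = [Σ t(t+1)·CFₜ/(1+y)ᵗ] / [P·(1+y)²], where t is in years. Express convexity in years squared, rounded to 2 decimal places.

35.72

With y = 0.0205:
  t   CF        PV=CF/(1+0.0205)^t    t·PV        t(t+1)·PV
  1       200.00       195.9824       195.9824         391.9647
  2       200.00       192.0454       384.0909       1,152.2726
  3       200.00       188.1876       564.5628       2,258.2510
  4       200.00       184.4072       737.6289       3,688.1447
  5       200.00       180.7028       903.5141       5,421.0849
  6     5,200.00     4,603.8937    27,623.3623     193,363.5362
  Σ                  5,545.2192    30,409.1414     206,275.2541
P = 5,545.2192.
Convexity = Σ t(t+1)·PV / [P·(1+y)²] = 206,275.2541 / (5,545.2192 × 1.041420) = 35.71926.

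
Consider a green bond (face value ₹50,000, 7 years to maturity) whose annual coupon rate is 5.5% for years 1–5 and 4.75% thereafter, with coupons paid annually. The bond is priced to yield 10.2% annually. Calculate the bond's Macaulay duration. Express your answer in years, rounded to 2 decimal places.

5.83 years

Periodic yield y = 0.102. Discount each cash flow and weight by its year:
  t   CF        PV=CF/(1+0.102)^t    t·PV
  1     2,750.00     2,495.4628     2,495.4628
  2     2,750.00     2,264.4853     4,528.9706
  3     2,750.00     2,054.8868     6,164.6605
  4     2,750.00     1,864.6886     7,458.7544
  5     2,750.00     1,692.0949     8,460.4746
  6     2,375.00     1,326.0932     7,956.5592
  7    52,375.00    26,537.0642   185,759.4491
  Σ                 38,234.7758   222,824.3311
Price P = Σ PV = 38,234.7758.
Macaulay duration = Σ(t·PV) / P = 222,824.3311 / 38,234.7758 = 5.82779 years.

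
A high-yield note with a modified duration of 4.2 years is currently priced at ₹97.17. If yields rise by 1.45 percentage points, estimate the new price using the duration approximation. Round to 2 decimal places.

Duration approximation: ΔP/P ≈ -D_mod · Δy = -4.2 × (+0.0145) = -0.060900.
New price ≈ 97.17 × (1 - 0.060900) = 91.252347.

₹91.25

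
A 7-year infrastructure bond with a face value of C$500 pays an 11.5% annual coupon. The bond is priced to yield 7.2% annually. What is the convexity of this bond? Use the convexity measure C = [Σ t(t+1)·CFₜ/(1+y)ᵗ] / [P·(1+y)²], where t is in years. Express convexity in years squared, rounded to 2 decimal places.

With y = 0.072:
  t   CF        PV=CF/(1+0.072)^t    t·PV        t(t+1)·PV
  1        57.50        53.6381        53.6381         107.2761
  2        57.50        50.0355       100.0710         300.2130
  3        57.50        46.6749       140.0247         560.0989
  4        57.50        43.5400       174.1601         870.8006
  5        57.50        40.6157       203.0785       1,218.4709
  6        57.50        37.8878       227.3267       1,591.2867
  7       557.50       342.6742     2,398.7192      19,189.7537
  Σ                    615.0662     3,297.0183      23,837.8999
P = 615.0662.
Convexity = Σ t(t+1)·PV / [P·(1+y)²] = 23,837.8999 / (615.0662 × 1.149184) = 33.72536.

33.73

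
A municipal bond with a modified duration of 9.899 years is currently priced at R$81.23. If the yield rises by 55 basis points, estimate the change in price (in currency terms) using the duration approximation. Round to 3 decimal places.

-R$4.423

Duration approximation: ΔP/P ≈ -D_mod · Δy = -9.899 × (+0.0055) = -0.0544445.
ΔP ≈ 81.23 × (-0.0544445) = -4.422526735.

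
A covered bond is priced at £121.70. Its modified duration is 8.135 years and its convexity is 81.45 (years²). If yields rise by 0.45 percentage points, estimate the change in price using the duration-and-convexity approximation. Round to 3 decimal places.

Duration effect: -D_mod·Δy = -8.135 × (+0.0045) = -0.0366075
Convexity effect: ½·C·(Δy)² = 0.5 × 81.45 × (0.0045)² = +0.00082468125
ΔP/P ≈ -0.0366075 + 0.00082468125 = -0.03578281875
ΔP ≈ 121.70 × (-0.03578281875) = -4.354769041875.

-£4.355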